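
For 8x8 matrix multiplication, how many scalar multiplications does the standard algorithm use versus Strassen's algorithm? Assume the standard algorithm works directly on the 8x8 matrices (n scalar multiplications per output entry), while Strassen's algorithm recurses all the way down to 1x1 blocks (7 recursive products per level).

Matrix multiplication for 8x8 matrices:

Standard algorithm: 8^3 = 512 multiplications
Strassen's algorithm: 7^(log2(8)) = 7^3 = 343 multiplications
Savings: 512 - 343 = 169 multiplications

Standard: 512 multiplications (8^3). Strassen: 343 multiplications (7^3). Strassen reduces 8 recursive multiplications to 7 at each level.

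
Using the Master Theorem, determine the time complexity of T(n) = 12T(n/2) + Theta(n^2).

Master Theorem for T(n) = 12T(n/2) + O(n^2):

a = 12, b = 2, c = 2
log_b(a) = log_2(12) = 3.5850

Case 1: c = 2 < log_2(12) = 3.5850
T(n) = O(n^(log_2 12))

For T(n) = 12T(n/2) + O(n^2): log_2(12) = 3.5850. This is Case 1 of the Master Theorem (c < log_b(a), work dominated by leaves), giving O(n^(log_2 12)).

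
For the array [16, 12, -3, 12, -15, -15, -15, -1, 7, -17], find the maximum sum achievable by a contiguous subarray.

Using Kadane's algorithm on [16, 12, -3, 12, -15, -15, -15, -1, 7, -17]:

Scanning through the array:
Position 1 (value 12): max_ending_here = 28, max_so_far = 28
Position 2 (value -3): max_ending_here = 25, max_so_far = 28
Position 3 (value 12): max_ending_here = 37, max_so_far = 37
Position 4 (value -15): max_ending_here = 22, max_so_far = 37
Position 5 (value -15): max_ending_here = 7, max_so_far = 37
Position 6 (value -15): max_ending_here = -8, max_so_far = 37
Position 7 (value -1): max_ending_here = -1, max_so_far = 37
Position 8 (value 7): max_ending_here = 7, max_so_far = 37
Position 9 (value -17): max_ending_here = -10, max_so_far = 37

Maximum subarray: [16, 12, -3, 12]
Maximum sum: 37

The maximum subarray is [16, 12, -3, 12] with sum 37. This subarray runs from index 0 to index 3.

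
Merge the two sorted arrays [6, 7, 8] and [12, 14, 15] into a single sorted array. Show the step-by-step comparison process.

Merging process:

Compare 6 vs 12: take 6 from left. Merged: [6]
Compare 7 vs 12: take 7 from left. Merged: [6, 7]
Compare 8 vs 12: take 8 from left. Merged: [6, 7, 8]
Append remaining from right: [12, 14, 15]. Merged: [6, 7, 8, 12, 14, 15]

Final merged array: [6, 7, 8, 12, 14, 15]
Total comparisons: 3

The merged array is [6, 7, 8, 12, 14, 15], requiring 3 comparisons. The merge step runs in O(n) time where n is the total number of elements.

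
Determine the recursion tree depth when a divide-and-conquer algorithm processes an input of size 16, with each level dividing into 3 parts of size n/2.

For divide and conquer with division factor 2:

Problem sizes at each level:
Level 0: 16
Level 1: 8
Level 2: 4
Level 3: 2
Level 4: 1

The root is level 0 and the size-1 base case is level 4 (the tree spans levels 0 through 4, i.e. 5 levels counting the root), so the depth is the number of divisions: log_2(16) = 4

The recursion tree depth is log_2(16) = 4. At each level, the problem size is divided by 2, so it takes 4 divisions to reduce to a base case of size 1. The algorithm makes 3 recursive calls at each level.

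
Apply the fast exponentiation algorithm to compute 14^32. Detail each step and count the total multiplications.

Computing 14^32 by squaring (build up from 14^1; each line after the first costs one multiplication):

14^1 = 14
14^2 = (14^1)^2 = 14^2 = 196
14^4 = (14^2)^2 = 196^2 = 38416
14^8 = (14^4)^2 = 38416^2 = 1475789056
14^16 = (14^8)^2 = 1475789056^2 = 2177953337809371136
14^32 = (14^16)^2 = 2177953337809371136^2 = 4743480741674980702700443299789930496

Result: 4743480741674980702700443299789930496
Multiplications needed: 5 (5 lines after 14^1)

14^32 = 4743480741674980702700443299789930496. Using exponentiation by squaring, this requires 5 multiplications. The key idea: if the exponent is even, square the half-power; if odd, multiply by the base once.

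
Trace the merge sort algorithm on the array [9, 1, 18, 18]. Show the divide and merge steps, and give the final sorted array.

Merge sort trace:

Split: [9, 1, 18, 18] -> [9, 1] and [18, 18]
  Split: [9, 1] -> [9] and [1]
  Merge: [9] + [1] -> [1, 9]
  Split: [18, 18] -> [18] and [18]
  Merge: [18] + [18] -> [18, 18]
Merge: [1, 9] + [18, 18] -> [1, 9, 18, 18]

Final sorted array: [1, 9, 18, 18]

The merge sort proceeds by recursively splitting the array and merging sorted halves.
After all merges, the sorted array is [1, 9, 18, 18].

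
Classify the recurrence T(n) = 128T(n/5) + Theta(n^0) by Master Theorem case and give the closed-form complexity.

Master Theorem for T(n) = 128T(n/5) + O(n^0):

a = 128, b = 5, c = 0
log_b(a) = log_5(128) = 3.0147

Case 1: c = 0 < log_5(128) = 3.0147
T(n) = O(n^(log_5 128))

For T(n) = 128T(n/5) + O(n^0): log_5(128) = 3.0147. This is Case 1 of the Master Theorem (c < log_b(a), work dominated by leaves), giving O(n^(log_5 128)).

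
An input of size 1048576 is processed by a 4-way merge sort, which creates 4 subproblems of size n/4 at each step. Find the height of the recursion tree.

For divide and conquer with division factor 4:

Problem sizes at each level:
Level 0: 1048576
Level 1: 262144
Level 2: 65536
Level 3: 16384
Level 4: 4096
Level 5: 1024
Level 6: 256
Level 7: 64
Level 8: 16
Level 9: 4
Level 10: 1

The root is level 0 and the size-1 base case is level 10 (the tree spans levels 0 through 10, i.e. 11 levels counting the root), so the depth is the number of divisions: log_4(1048576) = 10

The recursion tree depth is log_4(1048576) = 10. At each level, the problem size is divided by 4, so it takes 10 divisions to reduce to a base case of size 1. The algorithm makes 4 recursive calls at each level.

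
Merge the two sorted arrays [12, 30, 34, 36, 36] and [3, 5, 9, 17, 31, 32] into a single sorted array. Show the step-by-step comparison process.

Merging process:

Compare 12 vs 3: take 3 from right. Merged: [3]
Compare 12 vs 5: take 5 from right. Merged: [3, 5]
Compare 12 vs 9: take 9 from right. Merged: [3, 5, 9]
Compare 12 vs 17: take 12 from left. Merged: [3, 5, 9, 12]
Compare 30 vs 17: take 17 from right. Merged: [3, 5, 9, 12, 17]
Compare 30 vs 31: take 30 from left. Merged: [3, 5, 9, 12, 17, 30]
Compare 34 vs 31: take 31 from right. Merged: [3, 5, 9, 12, 17, 30, 31]
Compare 34 vs 32: take 32 from right. Merged: [3, 5, 9, 12, 17, 30, 31, 32]
Append remaining from left: [34, 36, 36]. Merged: [3, 5, 9, 12, 17, 30, 31, 32, 34, 36, 36]

Final merged array: [3, 5, 9, 12, 17, 30, 31, 32, 34, 36, 36]
Total comparisons: 8

The merged array is [3, 5, 9, 12, 17, 30, 31, 32, 34, 36, 36], requiring 8 comparisons. The merge step runs in O(n) time where n is the total number of elements.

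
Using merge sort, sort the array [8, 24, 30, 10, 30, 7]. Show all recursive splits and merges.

Merge sort trace:

Split: [8, 24, 30, 10, 30, 7] -> [8, 24, 30] and [10, 30, 7]
  Split: [8, 24, 30] -> [8] and [24, 30]
    Split: [24, 30] -> [24] and [30]
    Merge: [24] + [30] -> [24, 30]
  Merge: [8] + [24, 30] -> [8, 24, 30]
  Split: [10, 30, 7] -> [10] and [30, 7]
    Split: [30, 7] -> [30] and [7]
    Merge: [30] + [7] -> [7, 30]
  Merge: [10] + [7, 30] -> [7, 10, 30]
Merge: [8, 24, 30] + [7, 10, 30] -> [7, 8, 10, 24, 30, 30]

Final sorted array: [7, 8, 10, 24, 30, 30]

The merge sort proceeds by recursively splitting the array and merging sorted halves.
After all merges, the sorted array is [7, 8, 10, 24, 30, 30].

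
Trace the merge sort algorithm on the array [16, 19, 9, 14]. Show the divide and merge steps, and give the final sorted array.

Merge sort trace:

Split: [16, 19, 9, 14] -> [16, 19] and [9, 14]
  Split: [16, 19] -> [16] and [19]
  Merge: [16] + [19] -> [16, 19]
  Split: [9, 14] -> [9] and [14]
  Merge: [9] + [14] -> [9, 14]
Merge: [16, 19] + [9, 14] -> [9, 14, 16, 19]

Final sorted array: [9, 14, 16, 19]

The merge sort proceeds by recursively splitting the array and merging sorted halves.
After all merges, the sorted array is [9, 14, 16, 19].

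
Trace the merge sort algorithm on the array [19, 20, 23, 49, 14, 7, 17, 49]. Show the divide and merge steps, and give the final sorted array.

Merge sort trace:

Split: [19, 20, 23, 49, 14, 7, 17, 49] -> [19, 20, 23, 49] and [14, 7, 17, 49]
  Split: [19, 20, 23, 49] -> [19, 20] and [23, 49]
    Split: [19, 20] -> [19] and [20]
    Merge: [19] + [20] -> [19, 20]
    Split: [23, 49] -> [23] and [49]
    Merge: [23] + [49] -> [23, 49]
  Merge: [19, 20] + [23, 49] -> [19, 20, 23, 49]
  Split: [14, 7, 17, 49] -> [14, 7] and [17, 49]
    Split: [14, 7] -> [14] and [7]
    Merge: [14] + [7] -> [7, 14]
    Split: [17, 49] -> [17] and [49]
    Merge: [17] + [49] -> [17, 49]
  Merge: [7, 14] + [17, 49] -> [7, 14, 17, 49]
Merge: [19, 20, 23, 49] + [7, 14, 17, 49] -> [7, 14, 17, 19, 20, 23, 49, 49]

Final sorted array: [7, 14, 17, 19, 20, 23, 49, 49]

The merge sort proceeds by recursively splitting the array and merging sorted halves.
After all merges, the sorted array is [7, 14, 17, 19, 20, 23, 49, 49].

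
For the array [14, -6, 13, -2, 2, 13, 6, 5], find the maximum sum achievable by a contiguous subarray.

Using Kadane's algorithm on [14, -6, 13, -2, 2, 13, 6, 5]:

Scanning through the array:
Position 1 (value -6): max_ending_here = 8, max_so_far = 14
Position 2 (value 13): max_ending_here = 21, max_so_far = 21
Position 3 (value -2): max_ending_here = 19, max_so_far = 21
Position 4 (value 2): max_ending_here = 21, max_so_far = 21
Position 5 (value 13): max_ending_here = 34, max_so_far = 34
Position 6 (value 6): max_ending_here = 40, max_so_far = 40
Position 7 (value 5): max_ending_here = 45, max_so_far = 45

Maximum subarray: [14, -6, 13, -2, 2, 13, 6, 5]
Maximum sum: 45

The maximum subarray is [14, -6, 13, -2, 2, 13, 6, 5] with sum 45. This subarray runs from index 0 to index 7.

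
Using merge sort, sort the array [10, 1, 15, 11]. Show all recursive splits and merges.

Merge sort trace:

Split: [10, 1, 15, 11] -> [10, 1] and [15, 11]
  Split: [10, 1] -> [10] and [1]
  Merge: [10] + [1] -> [1, 10]
  Split: [15, 11] -> [15] and [11]
  Merge: [15] + [11] -> [11, 15]
Merge: [1, 10] + [11, 15] -> [1, 10, 11, 15]

Final sorted array: [1, 10, 11, 15]

The merge sort proceeds by recursively splitting the array and merging sorted halves.
After all merges, the sorted array is [1, 10, 11, 15].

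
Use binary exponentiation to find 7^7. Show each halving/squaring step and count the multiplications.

Computing 7^7 by squaring (build up from 7^1; each line after the first costs one multiplication):

7^1 = 7
7^2 = (7^1)^2 = 7^2 = 49
7^3 = 7 * 7^2 = 7 * 49 = 343
7^6 = (7^3)^2 = 343^2 = 117649
7^7 = 7 * 7^6 = 7 * 117649 = 823543

Result: 823543
Multiplications needed: 4 (4 lines after 7^1)

7^7 = 823543. Using exponentiation by squaring, this requires 4 multiplications. The key idea: if the exponent is even, square the half-power; if odd, multiply by the base once.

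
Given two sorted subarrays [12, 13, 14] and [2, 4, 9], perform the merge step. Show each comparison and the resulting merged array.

Merging process:

Compare 12 vs 2: take 2 from right. Merged: [2]
Compare 12 vs 4: take 4 from right. Merged: [2, 4]
Compare 12 vs 9: take 9 from right. Merged: [2, 4, 9]
Append remaining from left: [12, 13, 14]. Merged: [2, 4, 9, 12, 13, 14]

Final merged array: [2, 4, 9, 12, 13, 14]
Total comparisons: 3

The merged array is [2, 4, 9, 12, 13, 14], requiring 3 comparisons. The merge step runs in O(n) time where n is the total number of elements.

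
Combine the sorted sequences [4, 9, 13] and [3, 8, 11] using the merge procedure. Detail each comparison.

Merging process:

Compare 4 vs 3: take 3 from right. Merged: [3]
Compare 4 vs 8: take 4 from left. Merged: [3, 4]
Compare 9 vs 8: take 8 from right. Merged: [3, 4, 8]
Compare 9 vs 11: take 9 from left. Merged: [3, 4, 8, 9]
Compare 13 vs 11: take 11 from right. Merged: [3, 4, 8, 9, 11]
Append remaining from left: [13]. Merged: [3, 4, 8, 9, 11, 13]

Final merged array: [3, 4, 8, 9, 11, 13]
Total comparisons: 5

The merged array is [3, 4, 8, 9, 11, 13], requiring 5 comparisons. The merge step runs in O(n) time where n is the total number of elements.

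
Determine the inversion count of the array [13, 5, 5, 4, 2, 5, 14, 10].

Finding inversions in [13, 5, 5, 4, 2, 5, 14, 10]:

(0, 1): arr[0]=13 > arr[1]=5
(0, 2): arr[0]=13 > arr[2]=5
(0, 3): arr[0]=13 > arr[3]=4
(0, 4): arr[0]=13 > arr[4]=2
(0, 5): arr[0]=13 > arr[5]=5
(0, 7): arr[0]=13 > arr[7]=10
(1, 3): arr[1]=5 > arr[3]=4
(1, 4): arr[1]=5 > arr[4]=2
(2, 3): arr[2]=5 > arr[3]=4
(2, 4): arr[2]=5 > arr[4]=2
(3, 4): arr[3]=4 > arr[4]=2
(6, 7): arr[6]=14 > arr[7]=10

Total inversions: 12

The array has 12 inversion(s): (0,1), (0,2), (0,3), (0,4), (0,5), (0,7), (1,3), (1,4), (2,3), (2,4), (3,4), (6,7). Each pair (i,j) satisfies i < j and arr[i] > arr[j].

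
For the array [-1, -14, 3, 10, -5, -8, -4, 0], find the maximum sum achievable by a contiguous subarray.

Using Kadane's algorithm on [-1, -14, 3, 10, -5, -8, -4, 0]:

Scanning through the array:
Position 1 (value -14): max_ending_here = -14, max_so_far = -1
Position 2 (value 3): max_ending_here = 3, max_so_far = 3
Position 3 (value 10): max_ending_here = 13, max_so_far = 13
Position 4 (value -5): max_ending_here = 8, max_so_far = 13
Position 5 (value -8): max_ending_here = 0, max_so_far = 13
Position 6 (value -4): max_ending_here = -4, max_so_far = 13
Position 7 (value 0): max_ending_here = 0, max_so_far = 13

Maximum subarray: [3, 10]
Maximum sum: 13

The maximum subarray is [3, 10] with sum 13. This subarray runs from index 2 to index 3.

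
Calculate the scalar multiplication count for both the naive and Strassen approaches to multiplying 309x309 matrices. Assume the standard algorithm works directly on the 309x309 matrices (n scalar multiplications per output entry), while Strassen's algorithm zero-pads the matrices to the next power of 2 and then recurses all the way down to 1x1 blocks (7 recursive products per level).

Matrix multiplication for 309x309 matrices:

Strassen's algorithm requires power-of-2 dimensions. Pad 309x309 to 512x512 (next power of 2).

Standard algorithm: 309^3 = 29503629 multiplications
Strassen's algorithm: 7^(log2(512)) = 7^9 = 40353607 multiplications
Difference: 29503629 - 40353607 = -10849978 (Strassen uses MORE here due to padding overhead — for small or just-over-power-of-2 n, padding can outweigh the per-level savings)

Standard: 29503629 multiplications (309^3). Strassen: 40353607 multiplications (7^9, after padding to 512x512). Strassen reduces 8 recursive multiplications to 7 at each level.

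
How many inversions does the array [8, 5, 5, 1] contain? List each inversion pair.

Finding inversions in [8, 5, 5, 1]:

(0, 1): arr[0]=8 > arr[1]=5
(0, 2): arr[0]=8 > arr[2]=5
(0, 3): arr[0]=8 > arr[3]=1
(1, 3): arr[1]=5 > arr[3]=1
(2, 3): arr[2]=5 > arr[3]=1

Total inversions: 5

The array has 5 inversion(s): (0,1), (0,2), (0,3), (1,3), (2,3). Each pair (i,j) satisfies i < j and arr[i] > arr[j].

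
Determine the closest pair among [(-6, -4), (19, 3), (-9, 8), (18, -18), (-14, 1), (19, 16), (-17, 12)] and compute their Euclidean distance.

Computing all pairwise distances among 7 points:

d((-6, -4), (19, 3)) = 25.9615
d((-6, -4), (-9, 8)) = 12.3693
d((-6, -4), (18, -18)) = 27.7849
d((-6, -4), (-14, 1)) = 9.434
d((-6, -4), (19, 16)) = 32.0156
d((-6, -4), (-17, 12)) = 19.4165
d((19, 3), (-9, 8)) = 28.4429
d((19, 3), (18, -18)) = 21.0238
d((19, 3), (-14, 1)) = 33.0606
d((19, 3), (19, 16)) = 13.0
d((19, 3), (-17, 12)) = 37.108
d((-9, 8), (18, -18)) = 37.4833
d((-9, 8), (-14, 1)) = 8.6023 <-- minimum
d((-9, 8), (19, 16)) = 29.1204
d((-9, 8), (-17, 12)) = 8.9443
d((18, -18), (-14, 1)) = 37.2156
d((18, -18), (19, 16)) = 34.0147
d((18, -18), (-17, 12)) = 46.0977
d((-14, 1), (19, 16)) = 36.2491
d((-14, 1), (-17, 12)) = 11.4018
d((19, 16), (-17, 12)) = 36.2215

Closest pair: (-9, 8) and (-14, 1) with distance 8.6023

The closest pair is (-9, 8) and (-14, 1) with Euclidean distance 8.6023. For 7 points, brute-force pairwise comparison is shown above. For large n, the divide-and-conquer algorithm (sort by x, recurse on halves, check the dividing strip) achieves O(n log n).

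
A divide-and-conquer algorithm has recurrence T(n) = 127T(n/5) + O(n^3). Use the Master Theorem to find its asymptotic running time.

Master Theorem for T(n) = 127T(n/5) + O(n^3):

a = 127, b = 5, c = 3
log_b(a) = log_5(127) = 3.0099

Case 1: c = 3 < log_5(127) = 3.0099
T(n) = O(n^(log_5 127))

For T(n) = 127T(n/5) + O(n^3): log_5(127) = 3.0099. This is Case 1 of the Master Theorem (c < log_b(a), work dominated by leaves), giving O(n^(log_5 127)).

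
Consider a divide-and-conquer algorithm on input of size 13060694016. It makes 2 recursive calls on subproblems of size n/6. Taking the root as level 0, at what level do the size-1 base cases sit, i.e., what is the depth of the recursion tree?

For divide and conquer with division factor 6:

Problem sizes at each level:
Level 0: 13060694016
Level 1: 2176782336
Level 2: 362797056
Level 3: 60466176
Level 4: 10077696
Level 5: 1679616
Level 6: 279936
Level 7: 46656
Level 8: 7776
Level 9: 1296
Level 10: 216
Level 11: 36
Level 12: 6
Level 13: 1

The root is level 0 and the size-1 base case is level 13 (the tree spans levels 0 through 13, i.e. 14 levels counting the root), so the depth is the number of divisions: log_6(13060694016) = 13

The recursion tree depth is log_6(13060694016) = 13. At each level, the problem size is divided by 6, so it takes 13 divisions to reduce to a base case of size 1. The algorithm makes 2 recursive calls at each level.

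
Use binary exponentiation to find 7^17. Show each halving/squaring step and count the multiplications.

Computing 7^17 by squaring (build up from 7^1; each line after the first costs one multiplication):

7^1 = 7
7^2 = (7^1)^2 = 7^2 = 49
7^4 = (7^2)^2 = 49^2 = 2401
7^8 = (7^4)^2 = 2401^2 = 5764801
7^16 = (7^8)^2 = 5764801^2 = 33232930569601
7^17 = 7 * 7^16 = 7 * 33232930569601 = 232630513987207

Result: 232630513987207
Multiplications needed: 5 (5 lines after 7^1)

7^17 = 232630513987207. Using exponentiation by squaring, this requires 5 multiplications. The key idea: if the exponent is even, square the half-power; if odd, multiply by the base once.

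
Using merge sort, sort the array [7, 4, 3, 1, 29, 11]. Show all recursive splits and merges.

Merge sort trace:

Split: [7, 4, 3, 1, 29, 11] -> [7, 4, 3] and [1, 29, 11]
  Split: [7, 4, 3] -> [7] and [4, 3]
    Split: [4, 3] -> [4] and [3]
    Merge: [4] + [3] -> [3, 4]
  Merge: [7] + [3, 4] -> [3, 4, 7]
  Split: [1, 29, 11] -> [1] and [29, 11]
    Split: [29, 11] -> [29] and [11]
    Merge: [29] + [11] -> [11, 29]
  Merge: [1] + [11, 29] -> [1, 11, 29]
Merge: [3, 4, 7] + [1, 11, 29] -> [1, 3, 4, 7, 11, 29]

Final sorted array: [1, 3, 4, 7, 11, 29]

The merge sort proceeds by recursively splitting the array and merging sorted halves.
After all merges, the sorted array is [1, 3, 4, 7, 11, 29].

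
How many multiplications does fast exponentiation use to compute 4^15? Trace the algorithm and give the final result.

Computing 4^15 by squaring (build up from 4^1; each line after the first costs one multiplication):

4^1 = 4
4^2 = (4^1)^2 = 4^2 = 16
4^3 = 4 * 4^2 = 4 * 16 = 64
4^6 = (4^3)^2 = 64^2 = 4096
4^7 = 4 * 4^6 = 4 * 4096 = 16384
4^14 = (4^7)^2 = 16384^2 = 268435456
4^15 = 4 * 4^14 = 4 * 268435456 = 1073741824

Result: 1073741824
Multiplications needed: 6 (6 lines after 4^1)

4^15 = 1073741824. Using exponentiation by squaring, this requires 6 multiplications. The key idea: if the exponent is even, square the half-power; if odd, multiply by the base once.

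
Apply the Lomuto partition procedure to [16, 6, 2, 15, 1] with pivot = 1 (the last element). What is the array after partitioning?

Lomuto partition with pivot = 1:

Initial array: [16, 6, 2, 15, 1]

arr[0]=16 > 1: no swap
arr[1]=6 > 1: no swap
arr[2]=2 > 1: no swap
arr[3]=15 > 1: no swap

Place pivot at position 0: [1, 6, 2, 15, 16]
Pivot position: 0

After partitioning with pivot 1, the array becomes [1, 6, 2, 15, 16]. The pivot is placed at index 0. All elements to the left of the pivot are <= 1, and all elements to the right are > 1.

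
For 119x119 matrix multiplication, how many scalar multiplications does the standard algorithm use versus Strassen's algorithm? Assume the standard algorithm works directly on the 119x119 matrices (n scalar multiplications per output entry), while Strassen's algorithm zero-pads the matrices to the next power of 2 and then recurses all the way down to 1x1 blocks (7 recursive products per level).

Matrix multiplication for 119x119 matrices:

Strassen's algorithm requires power-of-2 dimensions. Pad 119x119 to 128x128 (next power of 2).

Standard algorithm: 119^3 = 1685159 multiplications
Strassen's algorithm: 7^(log2(128)) = 7^7 = 823543 multiplications
Savings: 1685159 - 823543 = 861616 multiplications

Standard: 1685159 multiplications (119^3). Strassen: 823543 multiplications (7^7, after padding to 128x128). Strassen reduces 8 recursive multiplications to 7 at each level.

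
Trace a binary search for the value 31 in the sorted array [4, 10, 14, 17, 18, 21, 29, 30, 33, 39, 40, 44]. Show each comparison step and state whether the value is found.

Binary search for 31 in [4, 10, 14, 17, 18, 21, 29, 30, 33, 39, 40, 44]:

lo=0, hi=11, mid=5, arr[mid]=21 -> 21 < 31, search right half
lo=6, hi=11, mid=8, arr[mid]=33 -> 33 > 31, search left half
lo=6, hi=7, mid=6, arr[mid]=29 -> 29 < 31, search right half
lo=7, hi=7, mid=7, arr[mid]=30 -> 30 < 31, search right half
lo=8 > hi=7, target 31 not found

Binary search determines that 31 is not in the array after 4 comparisons. The search space was exhausted without finding the target.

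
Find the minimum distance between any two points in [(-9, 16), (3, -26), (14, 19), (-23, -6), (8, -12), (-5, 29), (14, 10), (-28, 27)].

Computing all pairwise distances among 8 points:

d((-9, 16), (3, -26)) = 43.6807
d((-9, 16), (14, 19)) = 23.1948
d((-9, 16), (-23, -6)) = 26.0768
d((-9, 16), (8, -12)) = 32.7567
d((-9, 16), (-5, 29)) = 13.6015
d((-9, 16), (14, 10)) = 23.7697
d((-9, 16), (-28, 27)) = 21.9545
d((3, -26), (14, 19)) = 46.3249
d((3, -26), (-23, -6)) = 32.8024
d((3, -26), (8, -12)) = 14.8661
d((3, -26), (-5, 29)) = 55.5788
d((3, -26), (14, 10)) = 37.6431
d((3, -26), (-28, 27)) = 61.4003
d((14, 19), (-23, -6)) = 44.6542
d((14, 19), (8, -12)) = 31.5753
d((14, 19), (-5, 29)) = 21.4709
d((14, 19), (14, 10)) = 9.0 <-- minimum
d((14, 19), (-28, 27)) = 42.7551
d((-23, -6), (8, -12)) = 31.5753
d((-23, -6), (-5, 29)) = 39.3573
d((-23, -6), (14, 10)) = 40.3113
d((-23, -6), (-28, 27)) = 33.3766
d((8, -12), (-5, 29)) = 43.0116
d((8, -12), (14, 10)) = 22.8035
d((8, -12), (-28, 27)) = 53.0754
d((-5, 29), (14, 10)) = 26.8701
d((-5, 29), (-28, 27)) = 23.0868
d((14, 10), (-28, 27)) = 45.31

Closest pair: (14, 19) and (14, 10) with distance 9.0

The closest pair is (14, 19) and (14, 10) with Euclidean distance 9.0. For 8 points, brute-force pairwise comparison is shown above. For large n, the divide-and-conquer algorithm (sort by x, recurse on halves, check the dividing strip) achieves O(n log n).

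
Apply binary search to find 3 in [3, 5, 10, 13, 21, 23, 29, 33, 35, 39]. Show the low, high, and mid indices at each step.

Binary search for 3 in [3, 5, 10, 13, 21, 23, 29, 33, 35, 39]:

lo=0, hi=9, mid=4, arr[mid]=21 -> 21 > 3, search left half
lo=0, hi=3, mid=1, arr[mid]=5 -> 5 > 3, search left half
lo=0, hi=0, mid=0, arr[mid]=3 -> Found target at index 0!

Binary search finds 3 at index 0 after 3 comparisons. The search repeatedly halves the search space by comparing with the middle element.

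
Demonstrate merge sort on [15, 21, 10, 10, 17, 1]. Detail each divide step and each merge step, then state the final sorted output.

Merge sort trace:

Split: [15, 21, 10, 10, 17, 1] -> [15, 21, 10] and [10, 17, 1]
  Split: [15, 21, 10] -> [15] and [21, 10]
    Split: [21, 10] -> [21] and [10]
    Merge: [21] + [10] -> [10, 21]
  Merge: [15] + [10, 21] -> [10, 15, 21]
  Split: [10, 17, 1] -> [10] and [17, 1]
    Split: [17, 1] -> [17] and [1]
    Merge: [17] + [1] -> [1, 17]
  Merge: [10] + [1, 17] -> [1, 10, 17]
Merge: [10, 15, 21] + [1, 10, 17] -> [1, 10, 10, 15, 17, 21]

Final sorted array: [1, 10, 10, 15, 17, 21]

The merge sort proceeds by recursively splitting the array and merging sorted halves.
After all merges, the sorted array is [1, 10, 10, 15, 17, 21].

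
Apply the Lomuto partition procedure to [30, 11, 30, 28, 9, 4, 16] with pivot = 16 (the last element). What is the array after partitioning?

Lomuto partition with pivot = 16:

Initial array: [30, 11, 30, 28, 9, 4, 16]

arr[0]=30 > 16: no swap
arr[1]=11 <= 16: swap with position 0, array becomes [11, 30, 30, 28, 9, 4, 16]
arr[2]=30 > 16: no swap
arr[3]=28 > 16: no swap
arr[4]=9 <= 16: swap with position 1, array becomes [11, 9, 30, 28, 30, 4, 16]
arr[5]=4 <= 16: swap with position 2, array becomes [11, 9, 4, 28, 30, 30, 16]

Place pivot at position 3: [11, 9, 4, 16, 30, 30, 28]
Pivot position: 3

After partitioning with pivot 16, the array becomes [11, 9, 4, 16, 30, 30, 28]. The pivot is placed at index 3. All elements to the left of the pivot are <= 16, and all elements to the right are > 16.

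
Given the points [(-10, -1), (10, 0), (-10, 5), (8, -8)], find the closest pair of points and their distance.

Computing all pairwise distances among 4 points:

d((-10, -1), (10, 0)) = 20.025
d((-10, -1), (-10, 5)) = 6.0 <-- minimum
d((-10, -1), (8, -8)) = 19.3132
d((10, 0), (-10, 5)) = 20.6155
d((10, 0), (8, -8)) = 8.2462
d((-10, 5), (8, -8)) = 22.2036

Closest pair: (-10, -1) and (-10, 5) with distance 6.0

The closest pair is (-10, -1) and (-10, 5) with Euclidean distance 6.0. For 4 points, brute-force pairwise comparison is shown above. For large n, the divide-and-conquer algorithm (sort by x, recurse on halves, check the dividing strip) achieves O(n log n).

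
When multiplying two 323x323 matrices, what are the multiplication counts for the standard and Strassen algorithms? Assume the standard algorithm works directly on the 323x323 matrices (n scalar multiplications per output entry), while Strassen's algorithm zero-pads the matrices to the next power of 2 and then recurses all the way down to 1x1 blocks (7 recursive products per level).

Matrix multiplication for 323x323 matrices:

Strassen's algorithm requires power-of-2 dimensions. Pad 323x323 to 512x512 (next power of 2).

Standard algorithm: 323^3 = 33698267 multiplications
Strassen's algorithm: 7^(log2(512)) = 7^9 = 40353607 multiplications
Difference: 33698267 - 40353607 = -6655340 (Strassen uses MORE here due to padding overhead — for small or just-over-power-of-2 n, padding can outweigh the per-level savings)

Standard: 33698267 multiplications (323^3). Strassen: 40353607 multiplications (7^9, after padding to 512x512). Strassen reduces 8 recursive multiplications to 7 at each level.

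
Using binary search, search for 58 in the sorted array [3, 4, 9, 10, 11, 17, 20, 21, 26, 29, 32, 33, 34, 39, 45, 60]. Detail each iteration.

Binary search for 58 in [3, 4, 9, 10, 11, 17, 20, 21, 26, 29, 32, 33, 34, 39, 45, 60]:

lo=0, hi=15, mid=7, arr[mid]=21 -> 21 < 58, search right half
lo=8, hi=15, mid=11, arr[mid]=33 -> 33 < 58, search right half
lo=12, hi=15, mid=13, arr[mid]=39 -> 39 < 58, search right half
lo=14, hi=15, mid=14, arr[mid]=45 -> 45 < 58, search right half
lo=15, hi=15, mid=15, arr[mid]=60 -> 60 > 58, search left half
lo=15 > hi=14, target 58 not found

Binary search determines that 58 is not in the array after 5 comparisons. The search space was exhausted without finding the target.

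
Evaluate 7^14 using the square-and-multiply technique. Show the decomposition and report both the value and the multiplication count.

Computing 7^14 by squaring (build up from 7^1; each line after the first costs one multiplication):

7^1 = 7
7^2 = (7^1)^2 = 7^2 = 49
7^3 = 7 * 7^2 = 7 * 49 = 343
7^6 = (7^3)^2 = 343^2 = 117649
7^7 = 7 * 7^6 = 7 * 117649 = 823543
7^14 = (7^7)^2 = 823543^2 = 678223072849

Result: 678223072849
Multiplications needed: 5 (5 lines after 7^1)

7^14 = 678223072849. Using exponentiation by squaring, this requires 5 multiplications. The key idea: if the exponent is even, square the half-power; if odd, multiply by the base once.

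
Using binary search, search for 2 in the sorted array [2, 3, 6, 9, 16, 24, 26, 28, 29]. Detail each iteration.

Binary search for 2 in [2, 3, 6, 9, 16, 24, 26, 28, 29]:

lo=0, hi=8, mid=4, arr[mid]=16 -> 16 > 2, search left half
lo=0, hi=3, mid=1, arr[mid]=3 -> 3 > 2, search left half
lo=0, hi=0, mid=0, arr[mid]=2 -> Found target at index 0!

Binary search finds 2 at index 0 after 3 comparisons. The search repeatedly halves the search space by comparing with the middle element.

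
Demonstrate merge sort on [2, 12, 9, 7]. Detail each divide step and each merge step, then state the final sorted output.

Merge sort trace:

Split: [2, 12, 9, 7] -> [2, 12] and [9, 7]
  Split: [2, 12] -> [2] and [12]
  Merge: [2] + [12] -> [2, 12]
  Split: [9, 7] -> [9] and [7]
  Merge: [9] + [7] -> [7, 9]
Merge: [2, 12] + [7, 9] -> [2, 7, 9, 12]

Final sorted array: [2, 7, 9, 12]

The merge sort proceeds by recursively splitting the array and merging sorted halves.
After all merges, the sorted array is [2, 7, 9, 12].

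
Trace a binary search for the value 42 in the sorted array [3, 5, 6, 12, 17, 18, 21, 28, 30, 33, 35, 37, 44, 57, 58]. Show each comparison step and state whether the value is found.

Binary search for 42 in [3, 5, 6, 12, 17, 18, 21, 28, 30, 33, 35, 37, 44, 57, 58]:

lo=0, hi=14, mid=7, arr[mid]=28 -> 28 < 42, search right half
lo=8, hi=14, mid=11, arr[mid]=37 -> 37 < 42, search right half
lo=12, hi=14, mid=13, arr[mid]=57 -> 57 > 42, search left half
lo=12, hi=12, mid=12, arr[mid]=44 -> 44 > 42, search left half
lo=12 > hi=11, target 42 not found

Binary search determines that 42 is not in the array after 4 comparisons. The search space was exhausted without finding the target.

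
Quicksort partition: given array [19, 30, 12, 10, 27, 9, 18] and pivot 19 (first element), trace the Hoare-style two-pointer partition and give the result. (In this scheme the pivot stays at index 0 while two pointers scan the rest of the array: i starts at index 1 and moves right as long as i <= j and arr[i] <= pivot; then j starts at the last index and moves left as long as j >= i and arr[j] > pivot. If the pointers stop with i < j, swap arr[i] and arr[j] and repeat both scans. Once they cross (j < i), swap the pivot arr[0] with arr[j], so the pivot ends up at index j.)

Hoare-style two-pointer partition with pivot = 19:

Initial array: [19, 30, 12, 10, 27, 9, 18]

Pointers start at i = 1, j = 6.
i stops at index 1 (arr[1]=30 > 19), j stops at index 6 (arr[6]=18 <= 19): swap arr[1] and arr[6], array becomes [19, 18, 12, 10, 27, 9, 30]
i stops at index 4 (arr[4]=27 > 19), j stops at index 5 (arr[5]=9 <= 19): swap arr[4] and arr[5], array becomes [19, 18, 12, 10, 9, 27, 30]
i ends at 5, j ends at 4: the pointers have crossed (j < i), so scanning stops.

Swap pivot arr[0] with arr[4] to place pivot at position 4: [9, 18, 12, 10, 19, 27, 30]
Pivot position: 4

After partitioning with pivot 19, the array becomes [9, 18, 12, 10, 19, 27, 30]. The pivot is placed at index 4. All elements to the left of the pivot are <= 19, and all elements to the right are > 19.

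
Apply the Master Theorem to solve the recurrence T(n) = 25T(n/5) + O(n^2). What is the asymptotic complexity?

Master Theorem for T(n) = 25T(n/5) + O(n^2):

a = 25, b = 5, c = 2
log_b(a) = log_5(25) = 2.0000

Case 2: c = 2 = log_5(25) = 2.0000
T(n) = O(n^2 log n) = O(n^2 log n)

For T(n) = 25T(n/5) + O(n^2): log_5(25) = 2.0000. This is Case 2 of the Master Theorem (c = log_b(a), equal work at all levels), giving O(n^2 log n).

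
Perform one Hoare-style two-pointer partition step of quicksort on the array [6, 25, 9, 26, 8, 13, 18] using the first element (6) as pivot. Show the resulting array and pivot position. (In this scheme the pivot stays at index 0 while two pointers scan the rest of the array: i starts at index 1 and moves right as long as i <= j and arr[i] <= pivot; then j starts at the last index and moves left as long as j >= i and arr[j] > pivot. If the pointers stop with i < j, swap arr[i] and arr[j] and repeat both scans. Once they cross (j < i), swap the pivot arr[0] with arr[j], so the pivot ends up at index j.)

Hoare-style two-pointer partition with pivot = 6:

Initial array: [6, 25, 9, 26, 8, 13, 18]

Pointers start at i = 1, j = 6.
i ends at 1, j ends at 0: the pointers have crossed (j < i), so scanning stops.

j = 0, so swapping arr[0] with arr[j] leaves the pivot at position 0: [6, 25, 9, 26, 8, 13, 18]
Pivot position: 0

After partitioning with pivot 6, the array becomes [6, 25, 9, 26, 8, 13, 18]. The pivot is placed at index 0. All elements to the left of the pivot are <= 6, and all elements to the right are > 6.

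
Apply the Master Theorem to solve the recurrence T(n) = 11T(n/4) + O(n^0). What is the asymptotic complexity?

Master Theorem for T(n) = 11T(n/4) + O(n^0):

a = 11, b = 4, c = 0
log_b(a) = log_4(11) = 1.7297

Case 1: c = 0 < log_4(11) = 1.7297
T(n) = O(n^(log_4 11))

For T(n) = 11T(n/4) + O(n^0): log_4(11) = 1.7297. This is Case 1 of the Master Theorem (c < log_b(a), work dominated by leaves), giving O(n^(log_4 11)).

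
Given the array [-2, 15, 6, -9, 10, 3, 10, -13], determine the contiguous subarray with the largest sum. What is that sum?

Using Kadane's algorithm on [-2, 15, 6, -9, 10, 3, 10, -13]:

Scanning through the array:
Position 1 (value 15): max_ending_here = 15, max_so_far = 15
Position 2 (value 6): max_ending_here = 21, max_so_far = 21
Position 3 (value -9): max_ending_here = 12, max_so_far = 21
Position 4 (value 10): max_ending_here = 22, max_so_far = 22
Position 5 (value 3): max_ending_here = 25, max_so_far = 25
Position 6 (value 10): max_ending_here = 35, max_so_far = 35
Position 7 (value -13): max_ending_here = 22, max_so_far = 35

Maximum subarray: [15, 6, -9, 10, 3, 10]
Maximum sum: 35

The maximum subarray is [15, 6, -9, 10, 3, 10] with sum 35. This subarray runs from index 1 to index 6.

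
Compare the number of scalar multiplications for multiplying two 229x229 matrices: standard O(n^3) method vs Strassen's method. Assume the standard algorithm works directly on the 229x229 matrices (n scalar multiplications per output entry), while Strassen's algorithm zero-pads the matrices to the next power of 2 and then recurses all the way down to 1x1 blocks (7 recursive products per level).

Matrix multiplication for 229x229 matrices:

Strassen's algorithm requires power-of-2 dimensions. Pad 229x229 to 256x256 (next power of 2).

Standard algorithm: 229^3 = 12008989 multiplications
Strassen's algorithm: 7^(log2(256)) = 7^8 = 5764801 multiplications
Savings: 12008989 - 5764801 = 6244188 multiplications

Standard: 12008989 multiplications (229^3). Strassen: 5764801 multiplications (7^8, after padding to 256x256). Strassen reduces 8 recursive multiplications to 7 at each level.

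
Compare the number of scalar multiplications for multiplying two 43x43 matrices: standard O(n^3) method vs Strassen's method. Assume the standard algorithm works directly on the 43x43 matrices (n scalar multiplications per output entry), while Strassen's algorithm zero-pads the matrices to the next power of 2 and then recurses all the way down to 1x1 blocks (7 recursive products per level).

Matrix multiplication for 43x43 matrices:

Strassen's algorithm requires power-of-2 dimensions. Pad 43x43 to 64x64 (next power of 2).

Standard algorithm: 43^3 = 79507 multiplications
Strassen's algorithm: 7^(log2(64)) = 7^6 = 117649 multiplications
Difference: 79507 - 117649 = -38142 (Strassen uses MORE here due to padding overhead — for small or just-over-power-of-2 n, padding can outweigh the per-level savings)

Standard: 79507 multiplications (43^3). Strassen: 117649 multiplications (7^6, after padding to 64x64). Strassen reduces 8 recursive multiplications to 7 at each level.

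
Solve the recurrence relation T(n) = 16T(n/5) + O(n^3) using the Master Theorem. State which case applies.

Master Theorem for T(n) = 16T(n/5) + O(n^3):

a = 16, b = 5, c = 3
log_b(a) = log_5(16) = 1.7227

Case 3: c = 3 > log_5(16) = 1.7227
T(n) = O(n^3) = O(n^3)

For T(n) = 16T(n/5) + O(n^3): log_5(16) = 1.7227. This is Case 3 of the Master Theorem (c > log_b(a), work dominated by root), giving O(n^3).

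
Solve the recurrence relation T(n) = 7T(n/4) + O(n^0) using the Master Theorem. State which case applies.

Master Theorem for T(n) = 7T(n/4) + O(n^0):

a = 7, b = 4, c = 0
log_b(a) = log_4(7) = 1.4037

Case 1: c = 0 < log_4(7) = 1.4037
T(n) = O(n^(log_4 7))

For T(n) = 7T(n/4) + O(n^0): log_4(7) = 1.4037. This is Case 1 of the Master Theorem (c < log_b(a), work dominated by leaves), giving O(n^(log_4 7)).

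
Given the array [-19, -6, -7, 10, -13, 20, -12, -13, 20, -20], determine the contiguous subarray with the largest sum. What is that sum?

Using Kadane's algorithm on [-19, -6, -7, 10, -13, 20, -12, -13, 20, -20]:

Scanning through the array:
Position 1 (value -6): max_ending_here = -6, max_so_far = -6
Position 2 (value -7): max_ending_here = -7, max_so_far = -6
Position 3 (value 10): max_ending_here = 10, max_so_far = 10
Position 4 (value -13): max_ending_here = -3, max_so_far = 10
Position 5 (value 20): max_ending_here = 20, max_so_far = 20
Position 6 (value -12): max_ending_here = 8, max_so_far = 20
Position 7 (value -13): max_ending_here = -5, max_so_far = 20
Position 8 (value 20): max_ending_here = 20, max_so_far = 20
Position 9 (value -20): max_ending_here = 0, max_so_far = 20

Maximum subarray: [20]
Maximum sum: 20

The maximum subarray is [20] with sum 20. This subarray runs from index 5 to index 5.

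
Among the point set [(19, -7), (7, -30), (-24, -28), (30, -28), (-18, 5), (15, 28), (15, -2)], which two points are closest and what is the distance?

Computing all pairwise distances among 7 points:

d((19, -7), (7, -30)) = 25.9422
d((19, -7), (-24, -28)) = 47.8539
d((19, -7), (30, -28)) = 23.7065
d((19, -7), (-18, 5)) = 38.8973
d((19, -7), (15, 28)) = 35.2278
d((19, -7), (15, -2)) = 6.4031 <-- minimum
d((7, -30), (-24, -28)) = 31.0644
d((7, -30), (30, -28)) = 23.0868
d((7, -30), (-18, 5)) = 43.0116
d((7, -30), (15, 28)) = 58.5491
d((7, -30), (15, -2)) = 29.1204
d((-24, -28), (30, -28)) = 54.0
d((-24, -28), (-18, 5)) = 33.541
d((-24, -28), (15, 28)) = 68.2422
d((-24, -28), (15, -2)) = 46.8722
d((30, -28), (-18, 5)) = 58.2495
d((30, -28), (15, 28)) = 57.9741
d((30, -28), (15, -2)) = 30.0167
d((-18, 5), (15, 28)) = 40.2244
d((-18, 5), (15, -2)) = 33.7343
d((15, 28), (15, -2)) = 30.0

Closest pair: (19, -7) and (15, -2) with distance 6.4031

The closest pair is (19, -7) and (15, -2) with Euclidean distance 6.4031. For 7 points, brute-force pairwise comparison is shown above. For large n, the divide-and-conquer algorithm (sort by x, recurse on halves, check the dividing strip) achieves O(n log n).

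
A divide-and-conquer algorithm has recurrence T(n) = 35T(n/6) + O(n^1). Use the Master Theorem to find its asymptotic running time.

Master Theorem for T(n) = 35T(n/6) + O(n^1):

a = 35, b = 6, c = 1
log_b(a) = log_6(35) = 1.9843

Case 1: c = 1 < log_6(35) = 1.9843
T(n) = O(n^(log_6 35))

For T(n) = 35T(n/6) + O(n^1): log_6(35) = 1.9843. This is Case 1 of the Master Theorem (c < log_b(a), work dominated by leaves), giving O(n^(log_6 35)).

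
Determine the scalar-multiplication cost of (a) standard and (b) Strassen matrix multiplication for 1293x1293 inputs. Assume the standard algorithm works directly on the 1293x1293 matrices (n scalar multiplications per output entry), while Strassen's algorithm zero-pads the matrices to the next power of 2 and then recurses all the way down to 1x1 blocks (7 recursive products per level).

Matrix multiplication for 1293x1293 matrices:

Strassen's algorithm requires power-of-2 dimensions. Pad 1293x1293 to 2048x2048 (next power of 2).

Standard algorithm: 1293^3 = 2161700757 multiplications
Strassen's algorithm: 7^(log2(2048)) = 7^11 = 1977326743 multiplications
Savings: 2161700757 - 1977326743 = 184374014 multiplications

Standard: 2161700757 multiplications (1293^3). Strassen: 1977326743 multiplications (7^11, after padding to 2048x2048). Strassen reduces 8 recursive multiplications to 7 at each level.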